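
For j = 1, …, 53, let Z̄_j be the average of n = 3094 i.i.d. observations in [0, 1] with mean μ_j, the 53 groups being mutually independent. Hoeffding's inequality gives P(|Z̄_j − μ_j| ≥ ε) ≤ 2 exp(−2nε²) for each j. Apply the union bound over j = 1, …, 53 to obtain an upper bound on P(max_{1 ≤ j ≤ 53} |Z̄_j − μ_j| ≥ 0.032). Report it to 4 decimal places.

0.1877

Per-experiment Hoeffding bound: 2·exp(−2·3094·0.032²) = 2·exp(−6.33651) = 0.0035409.
Union bound over 53 events: 53·0.0035409 = 0.18767.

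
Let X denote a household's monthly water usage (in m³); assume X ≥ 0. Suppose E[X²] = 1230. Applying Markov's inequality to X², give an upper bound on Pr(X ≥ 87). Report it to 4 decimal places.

Since X ≥ 0, the event {X ≥ 87} is the same as {X² ≥ 7569}.
Markov's inequality applied to X² gives Pr(X² ≥ 7569) ≤ E[X²]/7569 = 1230/7569 = 0.1625.

0.1625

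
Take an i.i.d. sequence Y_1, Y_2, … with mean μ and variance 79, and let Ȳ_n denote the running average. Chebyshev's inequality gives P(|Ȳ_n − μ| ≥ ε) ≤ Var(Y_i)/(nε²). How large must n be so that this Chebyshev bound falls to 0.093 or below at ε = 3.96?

55

Require 79/(n·3.96²) ≤ 0.093, i.e. n ≥ 79/(0.093·3.96²) = 54.169.
The smallest integer n is 55.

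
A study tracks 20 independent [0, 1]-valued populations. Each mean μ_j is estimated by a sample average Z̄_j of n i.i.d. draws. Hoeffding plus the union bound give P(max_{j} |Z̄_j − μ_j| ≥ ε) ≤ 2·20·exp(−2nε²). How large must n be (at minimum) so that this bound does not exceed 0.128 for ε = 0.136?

Need 2·20·exp(−2nε²) ≤ 0.128, i.e. exp(−2nε²) ≤ 0.128/40.
So 2nε² ≥ ln(40/0.128) = 5.744604.
Hence n ≥ 5.744604/(2·0.136²) = 155.293.
The smallest integer n is 156.

156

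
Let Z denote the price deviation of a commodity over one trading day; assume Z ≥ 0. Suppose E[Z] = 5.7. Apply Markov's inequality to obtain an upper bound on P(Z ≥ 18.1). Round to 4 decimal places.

Markov's inequality: for a non-negative random variable, P(Z ≥ a) ≤ E[Z]/a.
Here E[Z] = 5.7 and a = 18.1, so the bound is 5.7/18.1 = 0.3149.

0.3149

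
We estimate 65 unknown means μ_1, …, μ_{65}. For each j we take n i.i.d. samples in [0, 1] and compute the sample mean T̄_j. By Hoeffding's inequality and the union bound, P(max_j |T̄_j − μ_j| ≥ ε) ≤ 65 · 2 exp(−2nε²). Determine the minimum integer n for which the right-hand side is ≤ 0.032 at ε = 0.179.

Need 2·65·exp(−2nε²) ≤ 0.032, i.e. exp(−2nε²) ≤ 0.032/130.
So 2nε² ≥ ln(130/0.032) = 8.309554.
Hence n ≥ 8.309554/(2·0.179²) = 129.671.
The smallest integer n is 130.

130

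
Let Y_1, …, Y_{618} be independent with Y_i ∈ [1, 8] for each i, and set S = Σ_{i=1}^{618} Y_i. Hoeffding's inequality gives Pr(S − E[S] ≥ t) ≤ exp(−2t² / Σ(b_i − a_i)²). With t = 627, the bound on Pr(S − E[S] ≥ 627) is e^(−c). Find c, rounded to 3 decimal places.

25.965

Σ(b_i − a_i)² = 618·(7)² = 30282.
c = 2t²/30282 = 2·627²/30282 = 25.9645.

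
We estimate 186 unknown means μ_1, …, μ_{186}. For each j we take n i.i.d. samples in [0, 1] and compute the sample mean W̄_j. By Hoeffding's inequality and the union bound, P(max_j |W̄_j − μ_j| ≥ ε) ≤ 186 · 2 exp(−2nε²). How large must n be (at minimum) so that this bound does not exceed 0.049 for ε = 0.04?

2793

Need 2·186·exp(−2nε²) ≤ 0.049, i.e. exp(−2nε²) ≤ 0.049/372.
So 2nε² ≥ ln(372/0.049) = 8.934829.
Hence n ≥ 8.934829/(2·0.04²) = 2792.134.
The smallest integer n is 2793.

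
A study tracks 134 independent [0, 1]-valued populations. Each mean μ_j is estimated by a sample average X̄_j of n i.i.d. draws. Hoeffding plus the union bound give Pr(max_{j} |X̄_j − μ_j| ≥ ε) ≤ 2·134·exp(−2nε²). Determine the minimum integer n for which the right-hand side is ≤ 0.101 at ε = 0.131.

230

Need 2·134·exp(−2nε²) ≤ 0.101, i.e. exp(−2nε²) ≤ 0.101/268.
So 2nε² ≥ ln(268/0.101) = 7.883622.
Hence n ≥ 7.883622/(2·0.131²) = 229.696.
The smallest integer n is 230.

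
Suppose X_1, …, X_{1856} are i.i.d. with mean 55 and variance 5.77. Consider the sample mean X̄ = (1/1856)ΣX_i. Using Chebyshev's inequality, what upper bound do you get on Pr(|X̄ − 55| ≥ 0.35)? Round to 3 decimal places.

Var(X̄) = Var(X_i)/n = 5.77/1856 = 0.0031088.
Chebyshev: Pr(|X̄ − 55| ≥ 0.35) ≤ Var(X̄)/(0.35)² = 5.77/(1856·0.35²) = 0.0254.

0.025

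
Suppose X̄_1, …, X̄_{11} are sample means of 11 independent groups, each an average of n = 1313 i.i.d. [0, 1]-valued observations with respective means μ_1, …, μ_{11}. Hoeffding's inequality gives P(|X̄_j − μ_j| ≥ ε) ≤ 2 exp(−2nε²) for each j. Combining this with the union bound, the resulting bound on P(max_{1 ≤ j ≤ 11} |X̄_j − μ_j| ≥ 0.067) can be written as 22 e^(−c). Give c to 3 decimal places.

11.788

Union bound over the 11 events: P(max_{1 ≤ j ≤ 11} |X̄_j − μ_j| ≥ 0.067) ≤ 11·2·exp(−2nε²) = 22 exp(−2·1313·0.067²).
So c = 2·1313·0.067² = 11.7881.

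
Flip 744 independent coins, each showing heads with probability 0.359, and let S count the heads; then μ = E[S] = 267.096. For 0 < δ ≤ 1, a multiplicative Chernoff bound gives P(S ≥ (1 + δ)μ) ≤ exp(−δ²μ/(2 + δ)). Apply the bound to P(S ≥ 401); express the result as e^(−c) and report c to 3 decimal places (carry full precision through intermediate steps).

Write 401 = (1 + δ)μ, so δ = 401/267.096 − 1 = 0.5013329…
Then the exponent is δ²μ/(2 + δ) = (401 − μ)² / (μ·(2 + δ)) = 26.837881.

26.838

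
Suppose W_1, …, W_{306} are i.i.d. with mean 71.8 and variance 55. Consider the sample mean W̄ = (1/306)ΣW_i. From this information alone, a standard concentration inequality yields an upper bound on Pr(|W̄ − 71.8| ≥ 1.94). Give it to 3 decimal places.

0.048

With mean and variance of each term known, Chebyshev's inequality bounds the deviation of the sum (or sample mean).
Var(W̄) = Var(W_i)/n = 55/306 = 0.17974.
Chebyshev: Pr(|W̄ − 71.8| ≥ 1.94) ≤ Var(W̄)/(1.94)² = 55/(306·1.94²) = 0.0478.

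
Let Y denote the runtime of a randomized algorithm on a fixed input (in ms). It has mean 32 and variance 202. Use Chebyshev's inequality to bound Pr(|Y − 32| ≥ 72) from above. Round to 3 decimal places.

Chebyshev: Pr(|Y − μ| ≥ t) ≤ Var(Y)/t².
Bound = 202 / 5184 = 0.0390.

0.039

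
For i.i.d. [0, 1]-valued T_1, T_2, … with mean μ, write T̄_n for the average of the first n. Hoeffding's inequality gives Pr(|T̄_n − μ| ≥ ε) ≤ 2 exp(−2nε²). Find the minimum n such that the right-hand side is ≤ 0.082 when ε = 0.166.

Require 2·exp(−2nε²) ≤ 0.082, i.e. 2nε² ≥ ln(2/0.082) = 3.194183.
So n ≥ 3.194183 / (2·0.166²) = 57.958.
The smallest integer n is 58.

58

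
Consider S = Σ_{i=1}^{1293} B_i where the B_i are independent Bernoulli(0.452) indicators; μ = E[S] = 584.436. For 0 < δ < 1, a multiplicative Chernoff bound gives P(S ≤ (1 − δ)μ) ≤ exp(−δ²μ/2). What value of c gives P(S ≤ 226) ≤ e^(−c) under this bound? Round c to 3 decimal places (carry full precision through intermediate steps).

109.915

Write 226 = (1 − δ)μ, so δ = 1 − 226/584.436 = 0.6133024…
Then the exponent is δ²μ/2 = (μ − 226)²/(2μ) = 109.914829.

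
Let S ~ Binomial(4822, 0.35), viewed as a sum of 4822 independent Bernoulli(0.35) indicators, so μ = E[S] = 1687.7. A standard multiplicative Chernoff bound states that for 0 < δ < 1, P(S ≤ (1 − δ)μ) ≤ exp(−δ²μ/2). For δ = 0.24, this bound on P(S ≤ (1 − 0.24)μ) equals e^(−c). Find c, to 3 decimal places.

c = δ²μ/2 = 0.24²·1687.7/2 = 48.6058.

48.606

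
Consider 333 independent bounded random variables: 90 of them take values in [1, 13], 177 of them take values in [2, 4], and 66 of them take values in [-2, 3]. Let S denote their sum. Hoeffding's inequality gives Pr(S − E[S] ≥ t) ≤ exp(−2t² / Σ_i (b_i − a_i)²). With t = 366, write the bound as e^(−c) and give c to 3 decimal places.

Σ(b_i − a_i)² = 90·12² + 177·2² + 66·5² = 15318.
c = 2t² / 15318 = 2·366² / 15318 = 17.4900.

17.490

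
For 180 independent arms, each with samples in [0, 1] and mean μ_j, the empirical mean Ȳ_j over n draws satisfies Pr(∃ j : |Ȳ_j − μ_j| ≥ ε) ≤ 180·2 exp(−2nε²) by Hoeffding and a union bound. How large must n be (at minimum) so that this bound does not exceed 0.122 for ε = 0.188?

Need 2·180·exp(−2nε²) ≤ 0.122, i.e. exp(−2nε²) ≤ 0.122/360.
So 2nε² ≥ ln(360/0.122) = 7.989838.
Hence n ≥ 7.989838/(2·0.188²) = 113.030.
The smallest integer n is 114.

114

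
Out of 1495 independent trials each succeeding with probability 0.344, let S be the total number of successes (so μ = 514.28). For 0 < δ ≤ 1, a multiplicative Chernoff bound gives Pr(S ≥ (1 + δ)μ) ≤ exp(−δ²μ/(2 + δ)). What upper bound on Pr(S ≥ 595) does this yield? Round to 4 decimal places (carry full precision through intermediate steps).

0.0028

Write 595 = (1 + δ)μ, so δ = 595/514.28 − 1 = 0.1569573…
Then the exponent is δ²μ/(2 + δ) = (595 − μ)² / (μ·(2 + δ)) = 5.873827.
Bound = exp(−5.873827) = 0.00281.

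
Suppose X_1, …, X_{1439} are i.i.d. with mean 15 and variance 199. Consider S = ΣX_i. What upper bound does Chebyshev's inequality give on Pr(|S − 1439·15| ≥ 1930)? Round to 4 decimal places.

Var(S) = n·Var(X_i) = 1439·199 = 286361.
Chebyshev: Pr(|S − 1439·15| ≥ 1930) ≤ Var(S)/1930² = 286361/3724900 = 0.0769.

0.0769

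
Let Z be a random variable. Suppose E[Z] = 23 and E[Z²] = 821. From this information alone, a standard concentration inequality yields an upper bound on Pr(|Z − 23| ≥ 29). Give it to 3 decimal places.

0.347

The first two moments determine the variance, so Chebyshev's inequality is the sharpest standard bound available.
Var(Z) = E[Z²] − (E[Z])² = 821 − 529 = 292.
Chebyshev's inequality: Pr(|Z − μ| ≥ t) ≤ Var(Z)/t² = 292/841 = 0.3472.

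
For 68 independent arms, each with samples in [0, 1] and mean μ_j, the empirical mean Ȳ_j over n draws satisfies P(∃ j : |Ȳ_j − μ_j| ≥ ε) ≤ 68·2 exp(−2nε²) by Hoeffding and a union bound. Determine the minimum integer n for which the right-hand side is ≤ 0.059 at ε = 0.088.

500

Need 2·68·exp(−2nε²) ≤ 0.059, i.e. exp(−2nε²) ≤ 0.059/136.
So 2nε² ≥ ln(136/0.059) = 7.742873.
Hence n ≥ 7.742873/(2·0.088²) = 499.927.
The smallest integer n is 500.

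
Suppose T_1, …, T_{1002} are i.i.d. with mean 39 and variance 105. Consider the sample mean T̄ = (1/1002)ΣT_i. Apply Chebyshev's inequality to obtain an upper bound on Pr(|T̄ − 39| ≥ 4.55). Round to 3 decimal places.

0.005

Var(T̄) = Var(T_i)/n = 105/1002 = 0.10479.
Chebyshev: Pr(|T̄ − 39| ≥ 4.55) ≤ Var(T̄)/(4.55)² = 105/(1002·4.55²) = 0.0051.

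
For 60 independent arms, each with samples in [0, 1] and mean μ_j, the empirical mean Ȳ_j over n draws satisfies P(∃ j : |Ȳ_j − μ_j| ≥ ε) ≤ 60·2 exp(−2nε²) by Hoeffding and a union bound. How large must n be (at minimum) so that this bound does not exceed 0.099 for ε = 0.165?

Need 2·60·exp(−2nε²) ≤ 0.099, i.e. exp(−2nε²) ≤ 0.099/120.
So 2nε² ≥ ln(120/0.099) = 7.100127.
Hence n ≥ 7.100127/(2·0.165²) = 130.397.
The smallest integer n is 131.

131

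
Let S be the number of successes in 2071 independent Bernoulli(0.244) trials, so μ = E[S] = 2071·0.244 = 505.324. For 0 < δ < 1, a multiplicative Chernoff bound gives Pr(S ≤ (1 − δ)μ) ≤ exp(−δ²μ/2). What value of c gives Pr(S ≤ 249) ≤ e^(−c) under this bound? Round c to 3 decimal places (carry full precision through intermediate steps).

65.010

Write 249 = (1 − δ)μ, so δ = 1 − 249/505.324 = 0.5072468…
Then the exponent is δ²μ/2 = (μ − 249)²/(2μ) = 65.009769.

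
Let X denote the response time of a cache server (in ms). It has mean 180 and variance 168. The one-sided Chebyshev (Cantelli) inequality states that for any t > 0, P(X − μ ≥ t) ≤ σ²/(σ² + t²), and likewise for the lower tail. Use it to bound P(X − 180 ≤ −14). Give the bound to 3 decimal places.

0.462

Here σ² = 168 and t = 14, so σ² + t² = 364.
Cantelli's bound: 168/364 = 0.4615.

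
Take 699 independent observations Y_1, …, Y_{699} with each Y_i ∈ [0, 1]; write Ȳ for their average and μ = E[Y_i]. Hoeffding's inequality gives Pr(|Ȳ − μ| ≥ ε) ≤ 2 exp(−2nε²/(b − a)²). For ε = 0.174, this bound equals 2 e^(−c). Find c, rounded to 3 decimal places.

42.326

c = 2nε²/(b − a)² = 2·699·0.174² / 1² = 42.3258.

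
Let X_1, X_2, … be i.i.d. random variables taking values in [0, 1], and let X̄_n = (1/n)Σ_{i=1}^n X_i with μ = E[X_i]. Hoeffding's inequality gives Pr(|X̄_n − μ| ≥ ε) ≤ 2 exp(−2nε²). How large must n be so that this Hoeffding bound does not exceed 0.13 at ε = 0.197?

Require 2·exp(−2nε²) ≤ 0.13, i.e. 2nε² ≥ ln(2/0.13) = 2.733368.
So n ≥ 2.733368 / (2·0.197²) = 35.216.
The smallest integer n is 36.

36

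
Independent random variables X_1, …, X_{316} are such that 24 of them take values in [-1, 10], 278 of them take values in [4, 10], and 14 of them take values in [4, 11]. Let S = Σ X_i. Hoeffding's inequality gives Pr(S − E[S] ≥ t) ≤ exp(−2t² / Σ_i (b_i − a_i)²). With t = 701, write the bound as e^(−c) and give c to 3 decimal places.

72.275

Σ(b_i − a_i)² = 24·11² + 278·6² + 14·7² = 13598.
c = 2t² / 13598 = 2·701² / 13598 = 72.2755.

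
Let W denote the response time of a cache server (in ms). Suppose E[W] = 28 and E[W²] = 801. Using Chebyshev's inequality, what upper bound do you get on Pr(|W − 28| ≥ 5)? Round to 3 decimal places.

Var(W) = E[W²] − (E[W])² = 801 − 784 = 17.
Chebyshev's inequality: Pr(|W − μ| ≥ t) ≤ Var(W)/t² = 17/25 = 0.6800.

0.680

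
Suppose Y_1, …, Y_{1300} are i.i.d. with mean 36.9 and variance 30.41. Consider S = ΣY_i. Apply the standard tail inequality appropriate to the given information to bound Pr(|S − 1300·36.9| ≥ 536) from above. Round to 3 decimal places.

With mean and variance of each term known, Chebyshev's inequality bounds the deviation of the sum (or sample mean).
Var(S) = n·Var(Y_i) = 1300·30.41 = 39533.
Chebyshev: Pr(|S − 1300·36.9| ≥ 536) ≤ Var(S)/536² = 39533/287296 = 0.1376.

0.138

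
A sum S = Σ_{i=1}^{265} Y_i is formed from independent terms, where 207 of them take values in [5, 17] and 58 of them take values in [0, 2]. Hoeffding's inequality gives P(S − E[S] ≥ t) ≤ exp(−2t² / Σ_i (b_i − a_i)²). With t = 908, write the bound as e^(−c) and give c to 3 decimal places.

Σ(b_i − a_i)² = 207·12² + 58·2² = 30040.
c = 2t² / 30040 = 2·908² / 30040 = 54.8911.

54.891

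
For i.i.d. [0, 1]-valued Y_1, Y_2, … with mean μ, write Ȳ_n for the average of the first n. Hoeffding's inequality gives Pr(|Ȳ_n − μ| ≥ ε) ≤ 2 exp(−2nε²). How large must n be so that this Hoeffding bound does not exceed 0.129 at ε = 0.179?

43

Require 2·exp(−2nε²) ≤ 0.129, i.e. 2nε² ≥ ln(2/0.129) = 2.741090.
So n ≥ 2.741090 / (2·0.179²) = 42.775.
The smallest integer n is 43.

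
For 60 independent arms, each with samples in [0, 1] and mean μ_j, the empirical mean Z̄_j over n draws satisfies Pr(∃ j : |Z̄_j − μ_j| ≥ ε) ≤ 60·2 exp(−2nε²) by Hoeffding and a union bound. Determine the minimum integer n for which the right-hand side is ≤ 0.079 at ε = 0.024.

Need 2·60·exp(−2nε²) ≤ 0.079, i.e. exp(−2nε²) ≤ 0.079/120.
So 2nε² ≥ ln(120/0.079) = 7.325799.
Hence n ≥ 7.325799/(2·0.024²) = 6359.201.
The smallest integer n is 6360.

6360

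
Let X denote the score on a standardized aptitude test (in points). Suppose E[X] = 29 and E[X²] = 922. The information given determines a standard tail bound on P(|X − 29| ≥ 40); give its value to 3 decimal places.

0.051

The first two moments determine the variance, so Chebyshev's inequality is the sharpest standard bound available.
Var(X) = E[X²] − (E[X])² = 922 − 841 = 81.
Chebyshev's inequality: P(|X − μ| ≥ t) ≤ Var(X)/t² = 81/1600 = 0.0506.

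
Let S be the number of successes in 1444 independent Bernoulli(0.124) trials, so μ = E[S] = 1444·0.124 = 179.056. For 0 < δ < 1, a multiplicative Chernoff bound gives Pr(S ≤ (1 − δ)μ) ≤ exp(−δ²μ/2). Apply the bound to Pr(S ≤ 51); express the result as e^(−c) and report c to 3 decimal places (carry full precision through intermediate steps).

Write 51 = (1 − δ)μ, so δ = 1 − 51/179.056 = 0.7151729…
Then the exponent is δ²μ/2 = (μ − 51)²/(2μ) = 45.791091.

45.791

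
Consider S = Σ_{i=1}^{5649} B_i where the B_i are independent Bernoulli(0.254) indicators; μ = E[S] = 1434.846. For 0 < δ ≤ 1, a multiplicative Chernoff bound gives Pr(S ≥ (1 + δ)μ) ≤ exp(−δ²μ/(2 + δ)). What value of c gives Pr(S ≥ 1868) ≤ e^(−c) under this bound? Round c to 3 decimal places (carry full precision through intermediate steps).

56.806

Write 1868 = (1 + δ)μ, so δ = 1868/1434.846 − 1 = 0.3018819…
Then the exponent is δ²μ/(2 + δ) = (1868 − μ)² / (μ·(2 + δ)) = 56.806278.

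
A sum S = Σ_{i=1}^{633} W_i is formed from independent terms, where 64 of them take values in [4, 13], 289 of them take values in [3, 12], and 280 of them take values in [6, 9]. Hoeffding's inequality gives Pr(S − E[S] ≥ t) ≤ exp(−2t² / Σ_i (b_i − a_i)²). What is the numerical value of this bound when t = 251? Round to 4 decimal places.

0.0174

Σ(b_i − a_i)² = 64·9² + 289·9² + 280·3² = 31113.
Exponent = 2·251² / 31113 = 4.04982.
Bound = exp(−4.04982) = 0.01743.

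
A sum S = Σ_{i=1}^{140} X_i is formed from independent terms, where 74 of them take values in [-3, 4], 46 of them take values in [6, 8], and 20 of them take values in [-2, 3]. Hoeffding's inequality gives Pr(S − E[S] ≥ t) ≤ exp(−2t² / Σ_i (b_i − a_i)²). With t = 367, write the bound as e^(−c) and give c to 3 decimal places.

62.501

Σ(b_i − a_i)² = 74·7² + 46·2² + 20·5² = 4310.
c = 2t² / 4310 = 2·367² / 4310 = 62.5007.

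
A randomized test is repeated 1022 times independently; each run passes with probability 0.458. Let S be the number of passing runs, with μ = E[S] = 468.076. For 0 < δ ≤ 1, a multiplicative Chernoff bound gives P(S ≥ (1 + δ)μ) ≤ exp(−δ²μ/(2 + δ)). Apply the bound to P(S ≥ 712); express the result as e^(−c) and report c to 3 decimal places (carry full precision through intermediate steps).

50.420

Write 712 = (1 + δ)μ, so δ = 712/468.076 − 1 = 0.5211205…
Then the exponent is δ²μ/(2 + δ) = (712 − μ)² / (μ·(2 + δ)) = 50.419564.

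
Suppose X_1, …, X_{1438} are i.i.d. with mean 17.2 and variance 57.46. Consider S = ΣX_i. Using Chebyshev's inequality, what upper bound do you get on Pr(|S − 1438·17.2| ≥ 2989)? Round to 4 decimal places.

0.0092

Var(S) = n·Var(X_i) = 1438·57.46 = 82627.48.
Chebyshev: Pr(|S − 1438·17.2| ≥ 2989) ≤ Var(S)/2989² = 82627.48/8934121 = 0.0092.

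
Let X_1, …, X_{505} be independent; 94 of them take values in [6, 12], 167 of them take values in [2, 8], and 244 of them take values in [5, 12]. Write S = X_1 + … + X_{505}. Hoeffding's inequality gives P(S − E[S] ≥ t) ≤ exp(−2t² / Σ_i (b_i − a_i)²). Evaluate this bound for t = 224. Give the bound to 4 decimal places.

0.0091

Σ(b_i − a_i)² = 94·6² + 167·6² + 244·7² = 21352.
Exponent = 2·224² / 21352 = 4.69989.
Bound = exp(−4.69989) = 0.00910.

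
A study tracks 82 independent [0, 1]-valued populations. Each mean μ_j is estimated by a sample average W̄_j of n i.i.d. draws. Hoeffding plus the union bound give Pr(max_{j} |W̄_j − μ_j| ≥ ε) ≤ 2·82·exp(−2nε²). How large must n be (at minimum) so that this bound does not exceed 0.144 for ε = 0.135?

Need 2·82·exp(−2nε²) ≤ 0.144, i.e. exp(−2nε²) ≤ 0.144/164.
So 2nε² ≥ ln(164/0.144) = 7.037808.
Hence n ≥ 7.037808/(2·0.135²) = 193.081.
The smallest integer n is 194.

194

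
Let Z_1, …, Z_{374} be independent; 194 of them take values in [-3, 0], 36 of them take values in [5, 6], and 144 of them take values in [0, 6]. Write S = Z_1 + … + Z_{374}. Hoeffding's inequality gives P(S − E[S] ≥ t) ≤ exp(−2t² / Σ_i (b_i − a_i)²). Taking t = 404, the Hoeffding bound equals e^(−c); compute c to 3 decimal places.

Σ(b_i − a_i)² = 194·3² + 36·1² + 144·6² = 6966.
c = 2t² / 6966 = 2·404² / 6966 = 46.8608.

46.861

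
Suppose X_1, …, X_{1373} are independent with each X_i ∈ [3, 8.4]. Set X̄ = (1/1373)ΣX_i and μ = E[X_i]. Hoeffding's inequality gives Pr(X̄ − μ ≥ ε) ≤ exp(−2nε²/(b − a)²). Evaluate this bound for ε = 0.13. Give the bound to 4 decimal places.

Exponent: 2nε²/(b − a)² = 2·1373·0.13² / 5.4² = 1.59147.
Bound = exp(−1.59147) = 0.20363.

0.2036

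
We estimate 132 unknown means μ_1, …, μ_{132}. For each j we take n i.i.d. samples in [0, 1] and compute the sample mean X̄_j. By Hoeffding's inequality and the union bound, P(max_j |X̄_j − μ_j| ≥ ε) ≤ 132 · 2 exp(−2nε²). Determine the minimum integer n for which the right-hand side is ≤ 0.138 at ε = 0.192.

Need 2·132·exp(−2nε²) ≤ 0.138, i.e. exp(−2nε²) ≤ 0.138/264.
So 2nε² ≥ ln(264/0.138) = 7.556451.
Hence n ≥ 7.556451/(2·0.192²) = 102.491.
The smallest integer n is 103.

103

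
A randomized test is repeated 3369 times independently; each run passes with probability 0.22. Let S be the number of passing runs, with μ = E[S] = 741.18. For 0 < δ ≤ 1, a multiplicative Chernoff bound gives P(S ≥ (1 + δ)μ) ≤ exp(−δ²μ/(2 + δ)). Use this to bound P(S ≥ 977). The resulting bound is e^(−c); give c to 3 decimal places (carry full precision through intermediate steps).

Write 977 = (1 + δ)μ, so δ = 977/741.18 − 1 = 0.3181683…
Then the exponent is δ²μ/(2 + δ) = (977 − μ)² / (μ·(2 + δ)) = 32.366267.

32.366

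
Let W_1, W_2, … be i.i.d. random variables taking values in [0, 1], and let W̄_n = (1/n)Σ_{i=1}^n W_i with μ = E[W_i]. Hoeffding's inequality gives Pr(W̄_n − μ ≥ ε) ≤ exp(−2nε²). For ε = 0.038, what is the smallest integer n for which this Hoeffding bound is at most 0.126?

718

Require exp(−2nε²) ≤ 0.126, i.e. 2nε² ≥ ln(1/0.126) = 2.071473.
So n ≥ 2.071473 / (2·0.038²) = 717.269.
The smallest integer n is 718.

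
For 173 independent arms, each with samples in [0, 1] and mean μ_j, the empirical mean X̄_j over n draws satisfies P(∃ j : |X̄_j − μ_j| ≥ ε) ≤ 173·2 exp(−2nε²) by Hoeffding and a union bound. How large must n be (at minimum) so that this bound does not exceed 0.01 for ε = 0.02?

Need 2·173·exp(−2nε²) ≤ 0.01, i.e. exp(−2nε²) ≤ 0.01/346.
So 2nε² ≥ ln(346/0.01) = 10.451609.
Hence n ≥ 10.451609/(2·0.02²) = 13064.511.
The smallest integer n is 13065.

13065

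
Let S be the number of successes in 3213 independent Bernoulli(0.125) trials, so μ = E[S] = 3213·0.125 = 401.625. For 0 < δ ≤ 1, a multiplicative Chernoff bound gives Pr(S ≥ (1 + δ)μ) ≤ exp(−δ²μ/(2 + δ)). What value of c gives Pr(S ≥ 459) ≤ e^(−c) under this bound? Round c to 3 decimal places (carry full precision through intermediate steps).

Write 459 = (1 + δ)μ, so δ = 459/401.625 − 1 = 0.1428571…
Then the exponent is δ²μ/(2 + δ) = (459 − μ)² / (μ·(2 + δ)) = 3.825000.

3.825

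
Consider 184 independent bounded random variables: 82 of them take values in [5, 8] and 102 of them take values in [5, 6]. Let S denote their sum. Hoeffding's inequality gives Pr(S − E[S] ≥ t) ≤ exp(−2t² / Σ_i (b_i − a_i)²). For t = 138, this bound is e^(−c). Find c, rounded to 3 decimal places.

45.343

Σ(b_i − a_i)² = 82·3² + 102·1² = 840.
c = 2t² / 840 = 2·138² / 840 = 45.3429.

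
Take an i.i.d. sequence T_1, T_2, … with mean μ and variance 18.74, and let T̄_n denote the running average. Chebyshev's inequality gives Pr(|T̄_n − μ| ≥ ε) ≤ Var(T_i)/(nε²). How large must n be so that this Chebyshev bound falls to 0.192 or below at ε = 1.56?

Require 18.74/(n·1.56²) ≤ 0.192, i.e. n ≥ 18.74/(0.192·1.56²) = 40.107.
The smallest integer n is 41.

41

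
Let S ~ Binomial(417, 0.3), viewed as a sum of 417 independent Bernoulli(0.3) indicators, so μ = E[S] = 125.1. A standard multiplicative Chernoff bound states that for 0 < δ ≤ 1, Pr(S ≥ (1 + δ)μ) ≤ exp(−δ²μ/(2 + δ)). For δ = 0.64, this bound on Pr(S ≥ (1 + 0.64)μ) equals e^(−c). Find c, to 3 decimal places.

19.409

c = δ²μ/(2 + δ) = 0.64²·125.1/(2 + 0.64) = 19.4095.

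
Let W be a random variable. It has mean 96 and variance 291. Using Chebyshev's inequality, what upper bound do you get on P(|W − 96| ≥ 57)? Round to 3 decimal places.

0.090

Chebyshev: P(|W − μ| ≥ t) ≤ Var(W)/t².
Bound = 291 / 3249 = 0.0896.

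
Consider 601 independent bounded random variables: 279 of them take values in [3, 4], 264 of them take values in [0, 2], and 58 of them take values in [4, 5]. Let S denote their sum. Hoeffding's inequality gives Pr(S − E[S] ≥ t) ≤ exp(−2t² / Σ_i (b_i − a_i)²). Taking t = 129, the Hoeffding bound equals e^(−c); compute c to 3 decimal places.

23.892

Σ(b_i − a_i)² = 279·1² + 264·2² + 58·1² = 1393.
c = 2t² / 1393 = 2·129² / 1393 = 23.8923.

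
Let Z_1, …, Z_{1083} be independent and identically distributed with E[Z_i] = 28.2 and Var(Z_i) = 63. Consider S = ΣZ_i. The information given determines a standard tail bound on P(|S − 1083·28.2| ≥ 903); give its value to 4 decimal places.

0.0837

With mean and variance of each term known, Chebyshev's inequality bounds the deviation of the sum (or sample mean).
Var(S) = n·Var(Z_i) = 1083·63 = 68229.
Chebyshev: P(|S − 1083·28.2| ≥ 903) ≤ Var(S)/903² = 68229/815409 = 0.0837.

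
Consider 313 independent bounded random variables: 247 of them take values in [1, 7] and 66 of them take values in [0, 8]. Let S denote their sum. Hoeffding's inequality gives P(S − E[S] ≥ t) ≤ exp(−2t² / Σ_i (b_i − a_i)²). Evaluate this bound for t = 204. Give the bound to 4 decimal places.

0.0018

Σ(b_i − a_i)² = 247·6² + 66·8² = 13116.
Exponent = 2·204² / 13116 = 6.34584.
Bound = exp(−6.34584) = 0.00175.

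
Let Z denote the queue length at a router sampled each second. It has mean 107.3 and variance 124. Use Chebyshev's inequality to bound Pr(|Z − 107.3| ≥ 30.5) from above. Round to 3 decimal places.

Chebyshev: Pr(|Z − μ| ≥ t) ≤ Var(Z)/t².
Bound = 124 / 930.25 = 0.1333.

0.133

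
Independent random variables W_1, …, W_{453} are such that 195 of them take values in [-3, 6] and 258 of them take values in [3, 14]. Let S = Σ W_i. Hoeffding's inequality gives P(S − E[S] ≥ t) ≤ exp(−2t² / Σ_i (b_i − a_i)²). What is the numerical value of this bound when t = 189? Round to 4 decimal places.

0.2188

Σ(b_i − a_i)² = 195·9² + 258·11² = 47013.
Exponent = 2·189² / 47013 = 1.51962.
Bound = exp(−1.51962) = 0.21879.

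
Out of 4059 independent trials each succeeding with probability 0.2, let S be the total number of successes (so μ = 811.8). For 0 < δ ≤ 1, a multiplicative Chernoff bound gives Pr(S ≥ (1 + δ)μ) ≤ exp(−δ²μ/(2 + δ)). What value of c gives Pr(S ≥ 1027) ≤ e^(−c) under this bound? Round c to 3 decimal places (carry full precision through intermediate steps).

25.185

Write 1027 = (1 + δ)μ, so δ = 1027/811.8 − 1 = 0.2650899…
Then the exponent is δ²μ/(2 + δ) = (1027 − μ)² / (μ·(2 + δ)) = 25.185469.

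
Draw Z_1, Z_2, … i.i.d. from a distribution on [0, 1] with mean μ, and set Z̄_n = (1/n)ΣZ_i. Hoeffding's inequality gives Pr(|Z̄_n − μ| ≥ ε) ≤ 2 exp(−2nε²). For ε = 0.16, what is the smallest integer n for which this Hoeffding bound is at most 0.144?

Require 2·exp(−2nε²) ≤ 0.144, i.e. 2nε² ≥ ln(2/0.144) = 2.631089.
So n ≥ 2.631089 / (2·0.16²) = 51.388.
The smallest integer n is 52.

52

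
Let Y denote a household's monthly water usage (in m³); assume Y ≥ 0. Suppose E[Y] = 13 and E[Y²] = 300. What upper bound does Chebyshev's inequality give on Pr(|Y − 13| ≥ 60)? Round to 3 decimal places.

0.036

Var(Y) = E[Y²] − (E[Y])² = 300 − 169 = 131.
Chebyshev's inequality: Pr(|Y − μ| ≥ t) ≤ Var(Y)/t² = 131/3600 = 0.0364.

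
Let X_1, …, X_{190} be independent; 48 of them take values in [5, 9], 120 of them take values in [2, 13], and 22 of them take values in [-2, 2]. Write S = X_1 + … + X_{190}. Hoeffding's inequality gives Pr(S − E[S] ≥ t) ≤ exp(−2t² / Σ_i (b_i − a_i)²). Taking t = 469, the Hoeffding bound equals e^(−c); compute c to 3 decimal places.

28.128

Σ(b_i − a_i)² = 48·4² + 120·11² + 22·4² = 15640.
c = 2t² / 15640 = 2·469² / 15640 = 28.1280.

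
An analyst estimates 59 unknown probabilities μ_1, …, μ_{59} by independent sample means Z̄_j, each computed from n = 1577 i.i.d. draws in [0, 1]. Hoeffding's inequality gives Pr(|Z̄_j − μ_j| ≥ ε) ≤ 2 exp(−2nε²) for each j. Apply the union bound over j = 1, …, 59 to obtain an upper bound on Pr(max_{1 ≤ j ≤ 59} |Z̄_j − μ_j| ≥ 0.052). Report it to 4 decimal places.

0.0233

Per-experiment Hoeffding bound: 2·exp(−2·1577·0.052²) = 2·exp(−8.52842) = 0.00039554.
Union bound over 59 events: 59·0.00039554 = 0.02334.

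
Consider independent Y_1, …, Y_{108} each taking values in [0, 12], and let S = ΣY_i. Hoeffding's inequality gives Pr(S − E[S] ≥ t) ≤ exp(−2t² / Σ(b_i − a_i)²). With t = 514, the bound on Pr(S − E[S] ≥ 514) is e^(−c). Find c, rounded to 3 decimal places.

33.976

Σ(b_i − a_i)² = 108·(12)² = 15552.
c = 2t²/15552 = 2·514²/15552 = 33.9758.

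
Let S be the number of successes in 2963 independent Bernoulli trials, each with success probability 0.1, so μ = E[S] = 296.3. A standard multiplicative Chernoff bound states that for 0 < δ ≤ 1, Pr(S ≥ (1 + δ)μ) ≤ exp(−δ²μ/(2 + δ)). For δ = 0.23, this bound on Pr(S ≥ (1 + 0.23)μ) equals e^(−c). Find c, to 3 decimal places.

7.029

c = δ²μ/(2 + δ) = 0.23²·296.3/(2 + 0.23) = 7.0288.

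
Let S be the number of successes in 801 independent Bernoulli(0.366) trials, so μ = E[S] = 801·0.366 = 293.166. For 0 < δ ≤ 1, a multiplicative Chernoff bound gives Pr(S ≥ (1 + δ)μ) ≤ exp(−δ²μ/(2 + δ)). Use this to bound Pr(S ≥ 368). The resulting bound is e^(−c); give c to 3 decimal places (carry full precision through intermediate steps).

Write 368 = (1 + δ)μ, so δ = 368/293.166 − 1 = 0.2552615…
Then the exponent is δ²μ/(2 + δ) = (368 − μ)² / (μ·(2 + δ)) = 8.470078.

8.470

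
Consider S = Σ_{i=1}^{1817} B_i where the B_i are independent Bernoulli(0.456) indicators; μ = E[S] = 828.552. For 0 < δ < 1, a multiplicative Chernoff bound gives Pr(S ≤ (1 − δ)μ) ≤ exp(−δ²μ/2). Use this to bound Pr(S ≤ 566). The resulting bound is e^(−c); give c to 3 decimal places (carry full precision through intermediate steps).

41.599

Write 566 = (1 − δ)μ, so δ = 1 − 566/828.552 = 0.3168805…
Then the exponent is δ²μ/2 = (μ − 566)²/(2μ) = 41.598809.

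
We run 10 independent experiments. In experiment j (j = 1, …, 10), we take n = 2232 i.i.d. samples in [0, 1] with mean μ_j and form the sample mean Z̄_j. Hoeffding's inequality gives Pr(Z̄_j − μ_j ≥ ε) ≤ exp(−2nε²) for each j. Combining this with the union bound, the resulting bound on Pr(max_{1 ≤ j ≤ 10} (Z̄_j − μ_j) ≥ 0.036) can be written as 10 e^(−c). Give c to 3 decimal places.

Union bound over the 10 events: Pr(max_{1 ≤ j ≤ 10} (Z̄_j − μ_j) ≥ 0.036) ≤ 10·exp(−2nε²) = 10 exp(−2·2232·0.036²).
So c = 2·2232·0.036² = 5.7853.

5.785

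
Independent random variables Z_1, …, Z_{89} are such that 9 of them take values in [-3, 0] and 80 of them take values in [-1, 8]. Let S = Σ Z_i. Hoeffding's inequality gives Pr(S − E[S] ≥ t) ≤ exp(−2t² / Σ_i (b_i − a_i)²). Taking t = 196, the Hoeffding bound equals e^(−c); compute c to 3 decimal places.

11.710

Σ(b_i − a_i)² = 9·3² + 80·9² = 6561.
c = 2t² / 6561 = 2·196² / 6561 = 11.7104.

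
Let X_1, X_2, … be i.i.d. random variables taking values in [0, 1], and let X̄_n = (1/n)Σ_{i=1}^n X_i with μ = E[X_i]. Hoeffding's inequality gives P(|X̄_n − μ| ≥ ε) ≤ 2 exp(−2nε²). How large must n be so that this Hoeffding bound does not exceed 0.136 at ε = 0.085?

Require 2·exp(−2nε²) ≤ 0.136, i.e. 2nε² ≥ ln(2/0.136) = 2.688248.
So n ≥ 2.688248 / (2·0.085²) = 186.038.
The smallest integer n is 187.

187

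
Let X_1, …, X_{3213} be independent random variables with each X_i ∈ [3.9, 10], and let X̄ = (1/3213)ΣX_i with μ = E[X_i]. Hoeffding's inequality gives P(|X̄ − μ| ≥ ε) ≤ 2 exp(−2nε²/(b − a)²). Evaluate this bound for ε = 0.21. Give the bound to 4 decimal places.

Exponent: 2nε²/(b − a)² = 2·3213·0.21² / 6.1² = 7.61587.
Bound = 2·exp(−7.61587) = 0.00099.

0.0010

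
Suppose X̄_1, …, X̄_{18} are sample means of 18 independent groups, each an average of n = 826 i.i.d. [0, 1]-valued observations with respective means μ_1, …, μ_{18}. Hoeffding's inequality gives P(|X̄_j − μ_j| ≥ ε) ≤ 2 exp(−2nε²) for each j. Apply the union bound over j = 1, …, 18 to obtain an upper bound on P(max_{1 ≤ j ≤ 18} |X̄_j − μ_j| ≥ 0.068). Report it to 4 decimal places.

Per-experiment Hoeffding bound: 2·exp(−2·826·0.068²) = 2·exp(−7.63885) = 0.00096277.
Union bound over 18 events: 18·0.00096277 = 0.01733.

0.0173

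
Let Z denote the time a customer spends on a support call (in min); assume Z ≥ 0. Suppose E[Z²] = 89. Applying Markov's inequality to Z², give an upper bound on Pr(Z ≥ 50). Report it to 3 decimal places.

Since Z ≥ 0, the event {Z ≥ 50} is the same as {Z² ≥ 2500}.
Markov's inequality applied to Z² gives Pr(Z² ≥ 2500) ≤ E[Z²]/2500 = 89/2500 = 0.0356.

0.036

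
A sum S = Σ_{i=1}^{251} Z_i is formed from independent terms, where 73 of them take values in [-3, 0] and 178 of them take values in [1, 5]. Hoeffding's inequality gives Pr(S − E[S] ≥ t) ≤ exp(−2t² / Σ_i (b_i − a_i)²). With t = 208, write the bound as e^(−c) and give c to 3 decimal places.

Σ(b_i − a_i)² = 73·3² + 178·4² = 3505.
c = 2t² / 3505 = 2·208² / 3505 = 24.6870.

24.687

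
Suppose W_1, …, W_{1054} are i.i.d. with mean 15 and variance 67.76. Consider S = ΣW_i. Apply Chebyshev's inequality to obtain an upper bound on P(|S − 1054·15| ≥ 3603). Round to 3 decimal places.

0.006

Var(S) = n·Var(W_i) = 1054·67.76 = 71419.04.
Chebyshev: P(|S − 1054·15| ≥ 3603) ≤ Var(S)/3603² = 71419.04/12981609 = 0.0055.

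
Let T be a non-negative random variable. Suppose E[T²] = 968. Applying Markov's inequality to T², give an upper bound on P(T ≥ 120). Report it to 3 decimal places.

0.067

Since T ≥ 0, the event {T ≥ 120} is the same as {T² ≥ 14400}.
Markov's inequality applied to T² gives P(T² ≥ 14400) ≤ E[T²]/14400 = 968/14400 = 0.0672.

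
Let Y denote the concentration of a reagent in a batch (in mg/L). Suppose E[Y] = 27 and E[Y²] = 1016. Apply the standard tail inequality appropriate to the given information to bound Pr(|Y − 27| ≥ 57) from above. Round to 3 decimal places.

0.088

The first two moments determine the variance, so Chebyshev's inequality is the sharpest standard bound available.
Var(Y) = E[Y²] − (E[Y])² = 1016 − 729 = 287.
Chebyshev's inequality: Pr(|Y − μ| ≥ t) ≤ Var(Y)/t² = 287/3249 = 0.0883.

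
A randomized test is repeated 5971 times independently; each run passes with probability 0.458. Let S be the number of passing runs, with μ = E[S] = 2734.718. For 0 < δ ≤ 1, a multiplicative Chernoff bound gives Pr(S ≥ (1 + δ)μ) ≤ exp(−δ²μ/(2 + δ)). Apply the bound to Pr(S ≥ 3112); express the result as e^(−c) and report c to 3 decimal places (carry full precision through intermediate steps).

Write 3112 = (1 + δ)μ, so δ = 3112/2734.718 − 1 = 0.1379601…
Then the exponent is δ²μ/(2 + δ) = (3112 − μ)² / (μ·(2 + δ)) = 24.345574.

24.346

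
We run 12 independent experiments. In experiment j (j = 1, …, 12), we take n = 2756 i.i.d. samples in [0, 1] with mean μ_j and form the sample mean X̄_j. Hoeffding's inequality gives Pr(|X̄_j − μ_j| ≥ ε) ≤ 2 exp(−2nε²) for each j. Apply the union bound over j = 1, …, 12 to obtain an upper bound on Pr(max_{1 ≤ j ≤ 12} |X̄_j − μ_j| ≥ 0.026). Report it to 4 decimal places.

0.5781

Per-experiment Hoeffding bound: 2·exp(−2·2756·0.026²) = 2·exp(−3.72611) = 0.048173.
Union bound over 12 events: 12·0.048173 = 0.57807.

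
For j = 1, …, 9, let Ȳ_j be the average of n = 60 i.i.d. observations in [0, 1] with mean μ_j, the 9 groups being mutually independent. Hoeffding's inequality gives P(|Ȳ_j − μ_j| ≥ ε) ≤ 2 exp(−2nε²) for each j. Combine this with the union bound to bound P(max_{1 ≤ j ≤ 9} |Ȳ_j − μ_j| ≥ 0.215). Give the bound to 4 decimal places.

0.0702

Per-experiment Hoeffding bound: 2·exp(−2·60·0.215²) = 2·exp(−5.54700) = 0.0077983.
Union bound over 9 events: 9·0.0077983 = 0.07018.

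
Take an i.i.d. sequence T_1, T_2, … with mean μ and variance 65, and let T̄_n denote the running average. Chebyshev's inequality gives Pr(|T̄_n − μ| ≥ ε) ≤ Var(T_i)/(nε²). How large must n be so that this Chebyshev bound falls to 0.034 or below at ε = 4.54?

93

Require 65/(n·4.54²) ≤ 0.034, i.e. n ≥ 65/(0.034·4.54²) = 92.752.
The smallest integer n is 93.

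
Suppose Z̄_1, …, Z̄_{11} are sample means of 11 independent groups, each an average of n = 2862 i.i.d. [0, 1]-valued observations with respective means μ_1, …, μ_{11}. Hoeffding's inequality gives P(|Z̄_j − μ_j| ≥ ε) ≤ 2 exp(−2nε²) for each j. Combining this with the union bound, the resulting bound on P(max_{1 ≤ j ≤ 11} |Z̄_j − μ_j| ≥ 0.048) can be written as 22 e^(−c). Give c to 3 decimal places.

Union bound over the 11 events: P(max_{1 ≤ j ≤ 11} |Z̄_j − μ_j| ≥ 0.048) ≤ 11·2·exp(−2nε²) = 22 exp(−2·2862·0.048²).
So c = 2·2862·0.048² = 13.1881.

13.188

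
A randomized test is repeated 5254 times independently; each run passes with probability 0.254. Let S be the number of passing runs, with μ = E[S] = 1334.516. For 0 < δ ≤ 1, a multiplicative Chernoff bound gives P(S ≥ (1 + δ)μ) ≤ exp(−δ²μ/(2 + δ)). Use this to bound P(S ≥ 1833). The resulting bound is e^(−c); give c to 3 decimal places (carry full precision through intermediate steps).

Write 1833 = (1 + δ)μ, so δ = 1833/1334.516 − 1 = 0.3735317…
Then the exponent is δ²μ/(2 + δ) = (1833 − μ)² / (μ·(2 + δ)) = 78.448317.

78.448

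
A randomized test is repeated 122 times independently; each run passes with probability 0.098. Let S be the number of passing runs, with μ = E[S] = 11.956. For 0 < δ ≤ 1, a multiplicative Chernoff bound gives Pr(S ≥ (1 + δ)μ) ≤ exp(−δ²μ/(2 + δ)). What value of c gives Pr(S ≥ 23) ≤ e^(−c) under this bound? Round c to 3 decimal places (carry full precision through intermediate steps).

3.489

Write 23 = (1 + δ)μ, so δ = 23/11.956 − 1 = 0.9237203…
Then the exponent is δ²μ/(2 + δ) = (23 − μ)² / (μ·(2 + δ)) = 3.489242.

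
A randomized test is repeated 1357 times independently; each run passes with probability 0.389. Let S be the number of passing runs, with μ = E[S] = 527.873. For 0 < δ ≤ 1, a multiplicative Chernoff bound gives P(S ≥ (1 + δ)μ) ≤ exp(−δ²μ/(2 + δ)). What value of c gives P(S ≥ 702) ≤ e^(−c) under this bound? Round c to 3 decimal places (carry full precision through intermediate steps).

Write 702 = (1 + δ)μ, so δ = 702/527.873 − 1 = 0.3298653…
Then the exponent is δ²μ/(2 + δ) = (702 − μ)² / (μ·(2 + δ)) = 24.653124.

24.653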